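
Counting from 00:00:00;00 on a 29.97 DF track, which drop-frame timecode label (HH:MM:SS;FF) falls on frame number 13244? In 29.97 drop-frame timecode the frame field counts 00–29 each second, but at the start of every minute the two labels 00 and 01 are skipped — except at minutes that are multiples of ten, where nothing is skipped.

00:07:21;28

Each 10-minute DF block holds 10 × 60 × 30 − 9 × 2 = 17982 frames. 13244 ÷ 17982 → 0 full blocks, remainder 13244.
Within the partial block the first minute is 1800 frames and each further minute 1798, so 7 further minute boundaries passed. Total skipped labels = 18 × 0 + 2 × 7 = 14.
Non-drop label index = 13244 + 14 = 13258; at 30 labels/s that is 00:07:21:28, i.e. DF 00:07:21;28.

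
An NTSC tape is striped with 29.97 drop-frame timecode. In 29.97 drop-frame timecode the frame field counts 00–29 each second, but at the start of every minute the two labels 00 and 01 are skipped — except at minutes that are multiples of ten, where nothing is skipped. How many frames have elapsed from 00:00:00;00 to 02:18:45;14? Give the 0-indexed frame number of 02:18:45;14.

As if non-drop at 30 labels/s: (2 × 3600 + 18 × 60 + 45) × 30 + 14 = 249764.
Minute boundaries passed: 138; those not divisible by 10: 138 − 13 = 125; dropped labels = 2 × 125 = 250.
Actual frame index = 249764 − 250 = 249514.

249514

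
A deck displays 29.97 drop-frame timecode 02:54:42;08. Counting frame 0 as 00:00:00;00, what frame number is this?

Complete 10-minute blocks: 17, each 17982 frames → 305694.
Remaining 4 whole minutes in the current block: 1800 + 3 × 1798 = 7194 frames.
Within the current minute: 42 × 30 + 8 − 2 = 1266 (labels ;00/;01 skipped at this minute). Total = 305694 + 7194 + 1266 = 314154.

314154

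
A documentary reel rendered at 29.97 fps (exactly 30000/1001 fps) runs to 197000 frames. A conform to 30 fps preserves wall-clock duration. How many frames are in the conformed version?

197197 frames

Target frames = source frames × (target rate / source rate) = 197000 × (30)/(30000/1001) = 197000 × 1001/1000 = 197197.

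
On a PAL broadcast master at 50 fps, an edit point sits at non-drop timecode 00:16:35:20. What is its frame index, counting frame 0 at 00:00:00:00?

Total seconds to the label: (0 × 3600 + 16 × 60 + 35) = 995.
Frame index = 995 × 50 + 20 = 49770.

49770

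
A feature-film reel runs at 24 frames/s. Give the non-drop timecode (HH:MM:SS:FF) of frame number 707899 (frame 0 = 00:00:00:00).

08:11:35:19

707899 ÷ 24 = 29495 full seconds, remainder 19 frames.
29495 s = 8 h 11 min 35 s.
Timecode: 08:11:35:19.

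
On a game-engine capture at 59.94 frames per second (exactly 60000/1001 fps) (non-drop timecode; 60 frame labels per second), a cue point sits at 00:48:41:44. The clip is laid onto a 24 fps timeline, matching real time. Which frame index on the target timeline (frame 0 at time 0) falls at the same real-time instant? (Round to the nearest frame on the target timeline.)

frame 70192

Source frame index: (0×3600 + 48×60 + 41) × 60 + 44 = 175304.
Real time: 175304 / (60000/1001) = 21934913/7500 s.
Target frame: (21934913/7500) × (24) = 43869826/625 ≈ 70191.722 → 70192.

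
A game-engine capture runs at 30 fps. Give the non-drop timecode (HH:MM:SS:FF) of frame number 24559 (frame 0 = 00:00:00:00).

24559 ÷ 30 = 818 full seconds, remainder 19 frames.
818 s = 0 h 13 min 38 s.
Timecode: 00:13:38:19.

00:13:38:19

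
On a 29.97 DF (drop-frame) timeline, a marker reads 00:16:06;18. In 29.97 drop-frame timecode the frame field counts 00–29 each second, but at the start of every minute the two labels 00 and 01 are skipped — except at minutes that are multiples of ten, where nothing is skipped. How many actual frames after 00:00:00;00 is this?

28968

As if non-drop at 30 labels/s: (0 × 3600 + 16 × 60 + 6) × 30 + 18 = 28998.
Minute boundaries passed: 16; those not divisible by 10: 16 − 1 = 15; dropped labels = 2 × 15 = 30.
Actual frame index = 28998 − 30 = 28968.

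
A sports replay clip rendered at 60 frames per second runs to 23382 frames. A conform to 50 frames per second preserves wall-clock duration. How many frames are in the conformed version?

19485 frames

Target frames = source frames × (target rate / source rate) = 23382 × (50)/(60) = 23382 × 5/6 = 19485.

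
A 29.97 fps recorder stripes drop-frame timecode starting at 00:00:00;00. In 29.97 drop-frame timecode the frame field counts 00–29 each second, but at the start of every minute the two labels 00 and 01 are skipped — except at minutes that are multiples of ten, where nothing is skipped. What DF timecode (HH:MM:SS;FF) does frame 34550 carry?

00:19:12;26

Ten DF minutes hold 17982 frames, so frame 34550 lies in block 1 (frames 17982–35963) with 16568 frames into that block.
The block's first minute is 1800 frames and the rest 1798 each; 16568 frames reaches minute 9, so 1 × 18 + 9 × 2 = 36 labels have been skipped so far.
Adding those back, label number 34550 + 36 = 34586 at 30 labels/s is 1152 s + 26 f = 0 h 19 min 12 s frame 26, i.e. 00:19:12;26.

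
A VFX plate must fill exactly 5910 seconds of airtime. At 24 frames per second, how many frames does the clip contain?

141840 frames

Frames = 5910 × 24 = 141840.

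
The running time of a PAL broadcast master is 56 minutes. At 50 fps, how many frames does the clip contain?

168000 frames

56 min = 3360 s.
Frames = 3360 × 50 = 168000.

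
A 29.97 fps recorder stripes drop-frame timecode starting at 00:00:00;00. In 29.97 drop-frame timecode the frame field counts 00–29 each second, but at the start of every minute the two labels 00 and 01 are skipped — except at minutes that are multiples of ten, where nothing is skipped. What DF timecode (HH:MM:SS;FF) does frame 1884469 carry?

17:27:58;15

Each 10-minute DF block holds 10 × 60 × 30 − 9 × 2 = 17982 frames. 1884469 ÷ 17982 → 104 full blocks, remainder 14341.
Within the partial block the first minute is 1800 frames and each further minute 1798, so 7 further minute boundaries passed. Total skipped labels = 18 × 104 + 2 × 7 = 1886.
Non-drop label index = 1884469 + 1886 = 1886355; at 30 labels/s that is 17:27:58:15, i.e. DF 17:27:58;15.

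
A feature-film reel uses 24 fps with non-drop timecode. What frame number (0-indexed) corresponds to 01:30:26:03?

frame 130227

Total seconds to the label: (1 × 3600 + 30 × 60 + 26) = 5426.
Frame index = 5426 × 24 + 3 = 130227.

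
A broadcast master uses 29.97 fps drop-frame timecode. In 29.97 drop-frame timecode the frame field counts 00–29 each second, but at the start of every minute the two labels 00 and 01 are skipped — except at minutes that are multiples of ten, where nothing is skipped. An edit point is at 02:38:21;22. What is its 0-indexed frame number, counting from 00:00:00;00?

284766

Complete 10-minute blocks: 15, each 17982 frames → 269730.
Remaining 8 whole minutes in the current block: 1800 + 7 × 1798 = 14386 frames.
Within the current minute: 21 × 30 + 22 − 2 = 650 (labels ;00/;01 skipped at this minute). Total = 269730 + 14386 + 650 = 284766.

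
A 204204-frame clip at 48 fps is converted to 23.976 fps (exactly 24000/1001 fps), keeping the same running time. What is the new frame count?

Target frames = source frames × (target rate / source rate) = 204204 × (24000/1001)/(48) = 204204 × 500/1001 = 102000.

102000 frames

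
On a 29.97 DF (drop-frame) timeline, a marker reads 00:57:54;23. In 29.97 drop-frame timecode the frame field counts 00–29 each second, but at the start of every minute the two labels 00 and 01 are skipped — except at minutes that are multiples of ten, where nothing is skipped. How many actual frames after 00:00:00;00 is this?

104139

Complete 10-minute blocks: 5, each 17982 frames → 89910.
Remaining 7 whole minutes in the current block: 1800 + 6 × 1798 = 12588 frames.
Within the current minute: 54 × 30 + 23 − 2 = 1641 (labels ;00/;01 skipped at this minute). Total = 89910 + 12588 + 1641 = 104139.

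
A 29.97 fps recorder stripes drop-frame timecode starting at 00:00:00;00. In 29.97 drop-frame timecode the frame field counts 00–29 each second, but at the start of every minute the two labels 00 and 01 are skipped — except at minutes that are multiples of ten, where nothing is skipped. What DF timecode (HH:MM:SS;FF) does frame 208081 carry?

01:55:42;29

Ten DF minutes hold 17982 frames, so frame 208081 lies in block 11 (frames 197802–215783) with 10279 frames into that block.
The block's first minute is 1800 frames and the rest 1798 each; 10279 frames reaches minute 5, so 11 × 18 + 5 × 2 = 208 labels have been skipped so far.
Adding those back, label number 208081 + 208 = 208289 at 30 labels/s is 6942 s + 29 f = 1 h 55 min 42 s frame 29, i.e. 01:55:42;29.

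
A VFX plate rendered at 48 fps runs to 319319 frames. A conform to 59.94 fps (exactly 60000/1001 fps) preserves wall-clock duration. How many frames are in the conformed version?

Target frames = source frames × (target rate / source rate) = 319319 × (60000/1001)/(48) = 319319 × 1250/1001 = 398750.

398750 frames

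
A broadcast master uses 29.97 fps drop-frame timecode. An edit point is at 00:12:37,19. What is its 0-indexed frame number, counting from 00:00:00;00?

22707

Complete 10-minute blocks: 1, each 17982 frames → 17982.
Remaining 2 whole minutes in the current block: 1800 + 1 × 1798 = 3598 frames.
Within the current minute: 37 × 30 + 19 − 2 = 1127 (labels ;00/;01 skipped at this minute). Total = 17982 + 3598 + 1127 = 22707.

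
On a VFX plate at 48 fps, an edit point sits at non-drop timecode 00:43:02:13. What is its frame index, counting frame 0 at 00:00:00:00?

Total seconds to the label: (0 × 3600 + 43 × 60 + 2) = 2582.
Frame index = 2582 × 48 + 13 = 123949.

123949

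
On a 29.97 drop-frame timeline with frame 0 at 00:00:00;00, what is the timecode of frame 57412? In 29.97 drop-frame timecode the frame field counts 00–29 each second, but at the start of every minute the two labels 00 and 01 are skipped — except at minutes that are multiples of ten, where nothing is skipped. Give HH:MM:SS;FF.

00:31:55;18

Ten DF minutes hold 17982 frames, so frame 57412 lies in block 3 (frames 53946–71927) with 3466 frames into that block.
The block's first minute is 1800 frames and the rest 1798 each; 3466 frames reaches minute 1, so 3 × 18 + 1 × 2 = 56 labels have been skipped so far.
Adding those back, label number 57412 + 56 = 57468 at 30 labels/s is 1915 s + 18 f = 0 h 31 min 55 s frame 18, i.e. 00:31:55;18.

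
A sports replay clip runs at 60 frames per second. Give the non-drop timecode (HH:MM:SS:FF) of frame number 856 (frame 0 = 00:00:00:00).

856 ÷ 60 = 14 full seconds, remainder 16 frames.
14 s = 0 h 0 min 14 s.
Timecode: 00:00:14:16.

00:00:14:16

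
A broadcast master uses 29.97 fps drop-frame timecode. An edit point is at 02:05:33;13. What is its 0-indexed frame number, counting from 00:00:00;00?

225777

As if non-drop at 30 labels/s: (2 × 3600 + 5 × 60 + 33) × 30 + 13 = 226003.
Minute boundaries passed: 125; those not divisible by 10: 125 − 12 = 113; dropped labels = 2 × 113 = 226.
Actual frame index = 226003 − 226 = 225777.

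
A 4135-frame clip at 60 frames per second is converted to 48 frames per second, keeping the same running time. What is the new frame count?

Target frames = source frames × (target rate / source rate) = 4135 × (48)/(60) = 4135 × 4/5 = 3308.

3308 frames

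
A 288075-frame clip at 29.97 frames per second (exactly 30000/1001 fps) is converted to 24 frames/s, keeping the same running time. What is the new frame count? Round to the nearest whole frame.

230690 frames

Frames at target rate = 288075 × (24) / (30000/1001) = 11534523/50 ≈ 230690.460.
Nearest whole frame: 230690.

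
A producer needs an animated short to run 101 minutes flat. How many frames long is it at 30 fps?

101 min = 6060 s.
Frames = 6060 × 30 = 181800.

181800 frames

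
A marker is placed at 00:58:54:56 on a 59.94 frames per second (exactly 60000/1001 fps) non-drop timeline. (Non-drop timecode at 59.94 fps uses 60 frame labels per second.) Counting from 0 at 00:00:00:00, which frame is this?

Total seconds to the label: (0 × 3600 + 58 × 60 + 54) = 3534.
Frame index = 3534 × 60 + 56 = 212096.

frame 212096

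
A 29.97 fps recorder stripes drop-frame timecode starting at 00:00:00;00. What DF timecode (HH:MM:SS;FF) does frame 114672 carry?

Ten DF minutes hold 17982 frames, so frame 114672 lies in block 6 (frames 107892–125873) with 6780 frames into that block.
The block's first minute is 1800 frames and the rest 1798 each; 6780 frames reaches minute 3, so 6 × 18 + 3 × 2 = 114 labels have been skipped so far.
Adding those back, label number 114672 + 114 = 114786 at 30 labels/s is 3826 s + 6 f = 1 h 3 min 46 s frame 6, i.e. 01:03:46;06.

01:03:46;06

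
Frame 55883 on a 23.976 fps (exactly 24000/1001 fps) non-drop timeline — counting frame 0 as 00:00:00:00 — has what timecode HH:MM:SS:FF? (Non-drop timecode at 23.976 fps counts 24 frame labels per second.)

55883 ÷ 24 = 2328 full seconds, remainder 11 frames.
2328 s = 0 h 38 min 48 s.
Timecode: 00:38:48:11.

00:38:48:11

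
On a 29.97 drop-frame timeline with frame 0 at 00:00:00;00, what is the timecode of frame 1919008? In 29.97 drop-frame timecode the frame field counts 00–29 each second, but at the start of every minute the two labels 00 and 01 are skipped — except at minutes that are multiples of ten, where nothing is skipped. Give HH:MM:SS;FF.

17:47:11;00

Ten DF minutes hold 17982 frames, so frame 1919008 lies in block 106 (frames 1906092–1924073) with 12916 frames into that block.
The block's first minute is 1800 frames and the rest 1798 each; 12916 frames reaches minute 7, so 106 × 18 + 7 × 2 = 1922 labels have been skipped so far.
Adding those back, label number 1919008 + 1922 = 1920930 at 30 labels/s is 64031 s + 0 f = 17 h 47 min 11 s frame 0, i.e. 17:47:11;00.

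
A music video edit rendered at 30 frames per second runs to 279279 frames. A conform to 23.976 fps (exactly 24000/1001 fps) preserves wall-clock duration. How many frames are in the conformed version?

Target frames = source frames × (target rate / source rate) = 279279 × (24000/1001)/(30) = 279279 × 800/1001 = 223200.

223200 frames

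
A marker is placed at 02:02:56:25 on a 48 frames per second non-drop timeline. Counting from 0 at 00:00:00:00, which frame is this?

Total seconds to the label: (2 × 3600 + 2 × 60 + 56) = 7376.
Frame index = 7376 × 48 + 25 = 354073.

354073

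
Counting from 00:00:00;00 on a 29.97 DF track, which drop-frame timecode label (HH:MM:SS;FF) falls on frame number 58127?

00:32:19;15

Each 10-minute DF block holds 10 × 60 × 30 − 9 × 2 = 17982 frames. 58127 ÷ 17982 → 3 full blocks, remainder 4181.
Within the partial block the first minute is 1800 frames and each further minute 1798, so 2 further minute boundaries passed. Total skipped labels = 18 × 3 + 2 × 2 = 58.
Non-drop label index = 58127 + 58 = 58185; at 30 labels/s that is 00:32:19:15, i.e. DF 00:32:19;15.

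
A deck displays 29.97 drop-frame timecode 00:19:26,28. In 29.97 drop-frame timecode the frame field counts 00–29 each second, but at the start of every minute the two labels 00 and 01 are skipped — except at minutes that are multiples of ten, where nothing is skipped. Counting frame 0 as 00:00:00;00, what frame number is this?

34972

As if non-drop at 30 labels/s: (0 × 3600 + 19 × 60 + 26) × 30 + 28 = 35008.
Minute boundaries passed: 19; those not divisible by 10: 19 − 1 = 18; dropped labels = 2 × 18 = 36.
Actual frame index = 35008 − 36 = 34972.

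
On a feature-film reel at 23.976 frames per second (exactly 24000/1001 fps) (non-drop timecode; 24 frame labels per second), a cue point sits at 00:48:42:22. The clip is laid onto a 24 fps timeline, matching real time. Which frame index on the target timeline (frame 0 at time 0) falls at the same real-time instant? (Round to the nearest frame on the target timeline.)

frame 70220

Source frame index: (0×3600 + 48×60 + 42) × 24 + 22 = 70150.
Real time: 70150 / (24000/1001) = 1404403/480 s.
Target frame: (1404403/480) × (24) = 1404403/20 ≈ 70220.150 → 70220.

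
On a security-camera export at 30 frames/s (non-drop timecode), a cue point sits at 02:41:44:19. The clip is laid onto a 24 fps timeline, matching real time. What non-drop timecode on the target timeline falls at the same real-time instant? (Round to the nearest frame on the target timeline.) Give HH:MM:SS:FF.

02:41:44:15

Source frame index: (2×3600 + 41×60 + 44) × 30 + 19 = 291139.
Real time: 291139 / (30) = 291139/30 s.
Target frame: (291139/30) × (24) = 1164556/5 ≈ 232911.200 → 232911.
At 24 labels/s: frame 232911 → 02:41:44:15.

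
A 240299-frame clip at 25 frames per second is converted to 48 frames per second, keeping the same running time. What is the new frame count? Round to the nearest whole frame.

Frames at target rate = 240299 × (48) / (25) = 11534352/25 ≈ 461374.080.
Nearest whole frame: 461374.

461374 frames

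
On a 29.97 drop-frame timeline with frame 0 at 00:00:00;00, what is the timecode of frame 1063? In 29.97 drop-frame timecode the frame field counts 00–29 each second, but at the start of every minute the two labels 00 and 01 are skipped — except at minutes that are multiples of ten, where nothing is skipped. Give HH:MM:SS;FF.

00:00:35;13

Each 10-minute DF block holds 10 × 60 × 30 − 9 × 2 = 17982 frames. 1063 ÷ 17982 → 0 full blocks, remainder 1063.
Within the partial block the first minute is 1800 frames and each further minute 1798, so 0 further minute boundaries passed. Total skipped labels = 18 × 0 + 2 × 0 = 0.
Non-drop label index = 1063 + 0 = 1063; at 30 labels/s that is 00:00:35:13, i.e. DF 00:00:35;13.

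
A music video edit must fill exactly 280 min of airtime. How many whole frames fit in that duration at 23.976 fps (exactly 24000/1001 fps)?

280 min = 16800 s.
Frames = 16800 × 24000/1001 = 57600000/143 ≈ 402797.2028.
Complete frames: 402797.

402797 frames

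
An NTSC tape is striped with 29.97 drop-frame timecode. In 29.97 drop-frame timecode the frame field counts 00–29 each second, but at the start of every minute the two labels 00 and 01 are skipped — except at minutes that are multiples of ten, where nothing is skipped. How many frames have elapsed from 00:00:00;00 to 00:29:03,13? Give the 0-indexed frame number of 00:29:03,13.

As if non-drop at 30 labels/s: (0 × 3600 + 29 × 60 + 3) × 30 + 13 = 52303.
Minute boundaries passed: 29; those not divisible by 10: 29 − 2 = 27; dropped labels = 2 × 27 = 54.
Actual frame index = 52303 − 54 = 52249.

52249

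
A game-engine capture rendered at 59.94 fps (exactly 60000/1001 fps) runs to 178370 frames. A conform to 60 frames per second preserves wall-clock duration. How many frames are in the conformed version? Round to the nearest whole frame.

178548 frames

Frames at target rate = 178370 × (60) / (60000/1001) = 17854837/100 ≈ 178548.370.
Nearest whole frame: 178548.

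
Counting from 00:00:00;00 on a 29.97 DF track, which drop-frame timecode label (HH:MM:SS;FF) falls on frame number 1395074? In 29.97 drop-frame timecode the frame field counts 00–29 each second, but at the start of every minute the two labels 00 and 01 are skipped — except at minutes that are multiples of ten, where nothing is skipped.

12:55:49;00

Ten DF minutes hold 17982 frames, so frame 1395074 lies in block 77 (frames 1384614–1402595) with 10460 frames into that block.
The block's first minute is 1800 frames and the rest 1798 each; 10460 frames reaches minute 5, so 77 × 18 + 5 × 2 = 1396 labels have been skipped so far.
Adding those back, label number 1395074 + 1396 = 1396470 at 30 labels/s is 46549 s + 0 f = 12 h 55 min 49 s frame 0, i.e. 12:55:49;00.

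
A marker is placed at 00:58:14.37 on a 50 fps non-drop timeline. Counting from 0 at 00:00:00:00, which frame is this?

Total seconds to the label: (0 × 3600 + 58 × 60 + 14) = 3494.
Frame index = 3494 × 50 + 37 = 174737.

frame 174737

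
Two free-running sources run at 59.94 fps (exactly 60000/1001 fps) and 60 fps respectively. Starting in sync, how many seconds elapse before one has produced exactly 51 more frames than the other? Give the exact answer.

850.85 seconds

The gap grows by |60 − 60000/1001| = 60/1001 frames per second.
Time for a 51-frame gap: 51 ÷ (60/1001) = 850.85 s.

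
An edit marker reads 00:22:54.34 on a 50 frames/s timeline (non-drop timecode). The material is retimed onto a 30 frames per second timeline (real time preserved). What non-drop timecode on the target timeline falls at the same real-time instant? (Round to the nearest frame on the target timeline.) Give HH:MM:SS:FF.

Source frame index: (0×3600 + 22×60 + 54) × 50 + 34 = 68734.
Real time: 68734 / (50) = 34367/25 s.
Target frame: (34367/25) × (30) = 206202/5 ≈ 41240.400 → 41240.
At 30 labels/s: frame 41240 → 00:22:54:20.

00:22:54:20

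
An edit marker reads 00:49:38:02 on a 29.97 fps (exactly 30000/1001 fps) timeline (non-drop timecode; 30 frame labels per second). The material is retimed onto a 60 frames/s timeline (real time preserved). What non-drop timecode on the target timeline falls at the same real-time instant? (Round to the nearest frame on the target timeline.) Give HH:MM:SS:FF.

Source frame index: (0×3600 + 49×60 + 38) × 30 + 2 = 89342.
Real time: 89342 / (30000/1001) = 44715671/15000 s.
Target frame: (44715671/15000) × (60) = 44715671/250 ≈ 178862.684 → 178863.
At 60 labels/s: frame 178863 → 00:49:41:03.

00:49:41:03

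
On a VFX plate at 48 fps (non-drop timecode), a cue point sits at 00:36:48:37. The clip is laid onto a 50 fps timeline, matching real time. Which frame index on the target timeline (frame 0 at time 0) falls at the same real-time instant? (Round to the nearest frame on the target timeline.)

frame 110439

Source frame index: (0×3600 + 36×60 + 48) × 48 + 37 = 106021.
Real time: 106021 / (48) = 106021/48 s.
Target frame: (106021/48) × (50) = 2650525/24 ≈ 110438.542 → 110439.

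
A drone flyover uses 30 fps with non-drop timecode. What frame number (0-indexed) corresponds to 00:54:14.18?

Total seconds to the label: (0 × 3600 + 54 × 60 + 14) = 3254.
Frame index = 3254 × 30 + 18 = 97638.

97638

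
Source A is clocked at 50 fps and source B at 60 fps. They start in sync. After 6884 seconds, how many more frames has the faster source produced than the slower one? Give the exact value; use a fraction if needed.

68840 frames

A emits 50 × 6884 = 344200 frames; B emits 60 × 6884 = 413040.
Difference = 68840 frames; B is ahead of A.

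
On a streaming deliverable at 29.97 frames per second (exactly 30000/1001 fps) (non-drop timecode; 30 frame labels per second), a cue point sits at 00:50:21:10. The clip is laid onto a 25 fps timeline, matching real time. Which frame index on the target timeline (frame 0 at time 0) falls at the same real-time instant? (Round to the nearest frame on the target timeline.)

Source frame index: (0×3600 + 50×60 + 21) × 30 + 10 = 90640.
Real time: 90640 / (30000/1001) = 1134133/375 s.
Target frame: (1134133/375) × (25) = 1134133/15 ≈ 75608.867 → 75609.

frame 75609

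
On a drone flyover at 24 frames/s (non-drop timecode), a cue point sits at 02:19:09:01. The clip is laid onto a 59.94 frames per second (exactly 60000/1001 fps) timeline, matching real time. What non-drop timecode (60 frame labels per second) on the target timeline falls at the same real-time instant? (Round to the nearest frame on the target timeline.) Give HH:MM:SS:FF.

02:19:00:42

Source frame index: (2×3600 + 19×60 + 9) × 24 + 1 = 200377.
Real time: 200377 / (24) = 200377/24 s.
Target frame: (200377/24) × (60000/1001) = 500942500/1001 ≈ 500442.058 → 500442.
At 60 labels/s: frame 500442 → 02:19:00:42.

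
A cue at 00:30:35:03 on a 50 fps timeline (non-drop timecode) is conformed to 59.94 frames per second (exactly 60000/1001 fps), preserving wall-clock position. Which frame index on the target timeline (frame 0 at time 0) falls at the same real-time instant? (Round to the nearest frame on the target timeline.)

frame 109994

Source frame index: (0×3600 + 30×60 + 35) × 50 + 3 = 91753.
Real time: 91753 / (50) = 91753/50 s.
Target frame: (91753/50) × (60000/1001) = 110103600/1001 ≈ 109993.606 → 109994.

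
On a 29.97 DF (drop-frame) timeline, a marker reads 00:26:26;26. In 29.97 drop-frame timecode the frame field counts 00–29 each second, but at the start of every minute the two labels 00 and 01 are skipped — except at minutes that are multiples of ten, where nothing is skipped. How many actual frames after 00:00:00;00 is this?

47558

As if non-drop at 30 labels/s: (0 × 3600 + 26 × 60 + 26) × 30 + 26 = 47606.
Minute boundaries passed: 26; those not divisible by 10: 26 − 2 = 24; dropped labels = 2 × 24 = 48.
Actual frame index = 47606 − 48 = 47558.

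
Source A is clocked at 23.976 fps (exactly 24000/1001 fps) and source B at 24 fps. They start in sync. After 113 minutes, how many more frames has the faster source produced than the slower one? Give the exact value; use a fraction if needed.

162720/1001 frames

113 min = 6780 s.
A emits 24000/1001 × 6780 = 162720000/1001 frames; B emits 24 × 6780 = 162720.
Difference = 162720/1001 frames (≈ 162.5574); B is ahead of A.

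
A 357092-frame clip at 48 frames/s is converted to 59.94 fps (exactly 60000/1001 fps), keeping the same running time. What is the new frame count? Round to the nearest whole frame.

445919 frames

Frames at target rate = 357092 × (60000/1001) / (48) = 446365000/1001 ≈ 445919.081.
Nearest whole frame: 445919.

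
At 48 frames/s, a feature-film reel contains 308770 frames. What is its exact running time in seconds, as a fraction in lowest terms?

154385/24 seconds

Running time = 308770 ÷ (48) = 308770 × 1/48 = 154385/24 s.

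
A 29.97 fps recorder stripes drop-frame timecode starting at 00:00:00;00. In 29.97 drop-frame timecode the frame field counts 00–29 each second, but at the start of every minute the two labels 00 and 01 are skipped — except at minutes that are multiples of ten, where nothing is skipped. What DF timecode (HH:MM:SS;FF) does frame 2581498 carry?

23:55:36;02

Ten DF minutes hold 17982 frames, so frame 2581498 lies in block 143 (frames 2571426–2589407) with 10072 frames into that block.
The block's first minute is 1800 frames and the rest 1798 each; 10072 frames reaches minute 5, so 143 × 18 + 5 × 2 = 2584 labels have been skipped so far.
Adding those back, label number 2581498 + 2584 = 2584082 at 30 labels/s is 86136 s + 2 f = 23 h 55 min 36 s frame 2, i.e. 23:55:36;02.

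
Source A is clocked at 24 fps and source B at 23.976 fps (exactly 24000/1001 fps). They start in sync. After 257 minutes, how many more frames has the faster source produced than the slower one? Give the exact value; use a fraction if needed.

370080/1001 frames

257 min = 15420 s.
A emits 24 × 15420 = 370080 frames; B emits 24000/1001 × 15420 = 370080000/1001.
Difference = 370080/1001 frames (≈ 369.7103); B is behind A.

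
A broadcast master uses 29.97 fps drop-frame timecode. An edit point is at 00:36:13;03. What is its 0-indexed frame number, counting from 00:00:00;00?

65127

As if non-drop at 30 labels/s: (0 × 3600 + 36 × 60 + 13) × 30 + 3 = 65193.
Minute boundaries passed: 36; those not divisible by 10: 36 − 3 = 33; dropped labels = 2 × 33 = 66.
Actual frame index = 65193 − 66 = 65127.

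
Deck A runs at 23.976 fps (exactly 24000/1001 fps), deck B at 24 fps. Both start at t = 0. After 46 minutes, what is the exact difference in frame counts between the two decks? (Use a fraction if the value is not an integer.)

66240/1001 frames

46 min = 2760 s.
A emits 24000/1001 × 2760 = 66240000/1001 frames; B emits 24 × 2760 = 66240.
Difference = 66240/1001 frames (≈ 66.1738); B is ahead of A.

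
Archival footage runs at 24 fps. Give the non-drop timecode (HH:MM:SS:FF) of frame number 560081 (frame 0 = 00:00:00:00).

06:28:56:17

560081 ÷ 24 = 23336 full seconds, remainder 17 frames.
23336 s = 6 h 28 min 56 s.
Timecode: 06:28:56:17.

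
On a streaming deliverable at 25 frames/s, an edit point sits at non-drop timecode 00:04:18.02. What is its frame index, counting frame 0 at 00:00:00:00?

Total seconds to the label: (0 × 3600 + 4 × 60 + 18) = 258.
Frame index = 258 × 25 + 2 = 6452.

frame 6452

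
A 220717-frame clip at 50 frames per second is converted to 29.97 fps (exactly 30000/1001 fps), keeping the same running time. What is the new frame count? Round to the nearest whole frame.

132298 frames

Frames at target rate = 220717 × (30000/1001) / (50) = 18918600/143 ≈ 132297.902.
Nearest whole frame: 132298.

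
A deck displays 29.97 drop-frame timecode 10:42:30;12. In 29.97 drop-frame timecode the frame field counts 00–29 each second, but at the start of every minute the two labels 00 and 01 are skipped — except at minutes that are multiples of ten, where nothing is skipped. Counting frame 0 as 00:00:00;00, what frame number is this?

1155356

Complete 10-minute blocks: 64, each 17982 frames → 1150848.
Remaining 2 whole minutes in the current block: 1800 + 1 × 1798 = 3598 frames.
Within the current minute: 30 × 30 + 12 − 2 = 910 (labels ;00/;01 skipped at this minute). Total = 1150848 + 3598 + 910 = 1155356.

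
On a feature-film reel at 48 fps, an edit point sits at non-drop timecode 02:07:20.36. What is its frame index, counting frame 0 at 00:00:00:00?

Total seconds to the label: (2 × 3600 + 7 × 60 + 20) = 7640.
Frame index = 7640 × 48 + 36 = 366756.

366756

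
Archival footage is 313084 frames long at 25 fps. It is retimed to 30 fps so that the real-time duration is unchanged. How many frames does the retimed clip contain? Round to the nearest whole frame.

Frames at target rate = 313084 × (30) / (25) = 1878504/5 ≈ 375700.800.
Nearest whole frame: 375701.

375701 frames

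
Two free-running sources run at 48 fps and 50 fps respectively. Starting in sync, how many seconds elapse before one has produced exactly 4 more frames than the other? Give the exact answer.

The gap grows by |50 − 48| = 2 frames per second.
Time for a 4-frame gap: 4 ÷ (2) = 2 s.

2 seconds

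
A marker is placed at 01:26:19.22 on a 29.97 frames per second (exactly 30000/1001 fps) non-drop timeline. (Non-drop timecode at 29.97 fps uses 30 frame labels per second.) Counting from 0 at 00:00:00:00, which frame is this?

155392

Total seconds to the label: (1 × 3600 + 26 × 60 + 19) = 5179.
Frame index = 5179 × 30 + 22 = 155392.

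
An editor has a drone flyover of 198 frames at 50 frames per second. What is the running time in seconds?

Running time = 198 / (50) = 3.96 s.

3.96 seconds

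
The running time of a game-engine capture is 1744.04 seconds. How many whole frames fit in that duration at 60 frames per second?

104642 frames

Frames = 1744.04 × 60 = 523212/5 ≈ 104642.4000.
Complete frames: 104642.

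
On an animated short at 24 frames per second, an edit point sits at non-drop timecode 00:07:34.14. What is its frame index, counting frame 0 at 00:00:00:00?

10910

Total seconds to the label: (0 × 3600 + 7 × 60 + 34) = 454.
Frame index = 454 × 24 + 14 = 10910.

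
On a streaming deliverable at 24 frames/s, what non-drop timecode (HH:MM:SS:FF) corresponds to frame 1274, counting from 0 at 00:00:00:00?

00:00:53:02

1274 ÷ 24 = 53 full seconds, remainder 2 frames.
53 s = 0 h 0 min 53 s.
Timecode: 00:00:53:02.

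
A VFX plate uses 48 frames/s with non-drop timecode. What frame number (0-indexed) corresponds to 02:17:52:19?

Total seconds to the label: (2 × 3600 + 17 × 60 + 52) = 8272.
Frame index = 8272 × 48 + 19 = 397075.

frame 397075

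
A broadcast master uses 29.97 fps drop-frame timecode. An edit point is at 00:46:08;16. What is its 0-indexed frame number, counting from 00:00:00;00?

82972

As if non-drop at 30 labels/s: (0 × 3600 + 46 × 60 + 8) × 30 + 16 = 83056.
Minute boundaries passed: 46; those not divisible by 10: 46 − 4 = 42; dropped labels = 2 × 42 = 84.
Actual frame index = 83056 − 84 = 82972.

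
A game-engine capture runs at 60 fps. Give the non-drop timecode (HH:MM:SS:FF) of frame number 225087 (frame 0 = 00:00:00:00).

225087 ÷ 60 = 3751 full seconds, remainder 27 frames.
3751 s = 1 h 2 min 31 s.
Timecode: 01:02:31:27.

01:02:31:27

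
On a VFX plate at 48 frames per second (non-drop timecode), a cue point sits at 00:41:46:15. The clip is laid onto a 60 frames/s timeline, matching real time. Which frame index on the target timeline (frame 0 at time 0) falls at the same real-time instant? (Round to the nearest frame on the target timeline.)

Source frame index: (0×3600 + 41×60 + 46) × 48 + 15 = 120303.
Real time: 120303 / (48) = 40101/16 s.
Target frame: (40101/16) × (60) = 601515/4 ≈ 150378.750 → 150379.

frame 150379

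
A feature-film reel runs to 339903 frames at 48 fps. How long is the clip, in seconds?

7081.3125 seconds

Running time = 339903 / (48) = 7081.3125 s.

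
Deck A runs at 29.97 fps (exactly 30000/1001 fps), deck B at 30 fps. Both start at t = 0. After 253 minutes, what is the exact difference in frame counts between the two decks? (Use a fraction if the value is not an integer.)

41400/91 frames

253 min = 15180 s.
A emits 30000/1001 × 15180 = 41400000/91 frames; B emits 30 × 15180 = 455400.
Difference = 41400/91 frames (≈ 454.9451); B is ahead of A.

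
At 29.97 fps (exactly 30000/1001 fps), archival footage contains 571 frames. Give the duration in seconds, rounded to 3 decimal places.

19.052 seconds

Running time = 571 × 1001/30000 = 571571/30000 s ≈ 19.052 s.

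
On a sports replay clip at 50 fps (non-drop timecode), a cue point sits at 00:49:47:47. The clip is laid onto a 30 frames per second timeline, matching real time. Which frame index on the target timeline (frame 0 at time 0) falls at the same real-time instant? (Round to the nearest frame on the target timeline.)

frame 89638

Source frame index: (0×3600 + 49×60 + 47) × 50 + 47 = 149397.
Real time: 149397 / (50) = 149397/50 s.
Target frame: (149397/50) × (30) = 448191/5 ≈ 89638.200 → 89638.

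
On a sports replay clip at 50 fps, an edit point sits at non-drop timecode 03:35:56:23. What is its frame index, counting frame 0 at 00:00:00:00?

Total seconds to the label: (3 × 3600 + 35 × 60 + 56) = 12956.
Frame index = 12956 × 50 + 23 = 647823.

frame 647823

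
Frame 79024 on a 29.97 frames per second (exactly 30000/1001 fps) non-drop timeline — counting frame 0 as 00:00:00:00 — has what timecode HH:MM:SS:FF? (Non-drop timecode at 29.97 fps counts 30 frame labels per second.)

79024 ÷ 30 = 2634 full seconds, remainder 4 frames.
2634 s = 0 h 43 min 54 s.
Timecode: 00:43:54:04.

00:43:54:04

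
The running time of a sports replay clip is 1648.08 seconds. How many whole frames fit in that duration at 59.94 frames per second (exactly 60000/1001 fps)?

Frames = 1648.08 × 60000/1001 = 14126400/143 ≈ 98786.0140.
Complete frames: 98786.

98786 frames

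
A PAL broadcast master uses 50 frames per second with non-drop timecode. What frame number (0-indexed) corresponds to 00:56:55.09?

Total seconds to the label: (0 × 3600 + 56 × 60 + 55) = 3415.
Frame index = 3415 × 50 + 9 = 170759.

170759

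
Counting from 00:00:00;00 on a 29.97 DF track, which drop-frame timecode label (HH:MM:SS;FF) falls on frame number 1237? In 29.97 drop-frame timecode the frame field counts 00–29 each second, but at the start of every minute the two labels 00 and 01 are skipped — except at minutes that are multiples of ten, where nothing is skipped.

00:00:41;07

Ten DF minutes hold 17982 frames, so frame 1237 lies in block 0 (frames 0–17981) with 1237 frames into that block.
The block's first minute is 1800 frames and the rest 1798 each; 1237 frames reaches minute 0, so 0 × 18 + 0 × 2 = 0 labels have been skipped so far.
Adding those back, label number 1237 + 0 = 1237 at 30 labels/s is 41 s + 7 f = 0 h 0 min 41 s frame 7, i.e. 00:00:41;07.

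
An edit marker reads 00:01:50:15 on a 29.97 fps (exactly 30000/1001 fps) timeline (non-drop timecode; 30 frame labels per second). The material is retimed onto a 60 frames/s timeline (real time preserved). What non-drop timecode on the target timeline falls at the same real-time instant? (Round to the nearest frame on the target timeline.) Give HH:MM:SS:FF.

Source frame index: (0×3600 + 1×60 + 50) × 30 + 15 = 3315.
Real time: 3315 / (30000/1001) = 221221/2000 s.
Target frame: (221221/2000) × (60) = 663663/100 ≈ 6636.630 → 6637.
At 60 labels/s: frame 6637 → 00:01:50:37.

00:01:50:37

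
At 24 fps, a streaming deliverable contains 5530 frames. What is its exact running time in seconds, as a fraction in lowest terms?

Running time = 5530 ÷ (24) = 5530 × 1/24 = 2765/12 s.

2765/12 seconds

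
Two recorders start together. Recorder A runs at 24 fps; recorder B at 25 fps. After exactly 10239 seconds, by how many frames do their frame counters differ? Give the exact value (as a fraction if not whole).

10239 frames

A emits 24 × 10239 = 245736 frames; B emits 25 × 10239 = 255975.
Difference = 10239 frames; B is ahead of A.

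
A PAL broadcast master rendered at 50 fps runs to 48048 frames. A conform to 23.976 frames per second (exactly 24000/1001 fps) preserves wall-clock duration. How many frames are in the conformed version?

Target frames = source frames × (target rate / source rate) = 48048 × (24000/1001)/(50) = 48048 × 480/1001 = 23040.

23040 frames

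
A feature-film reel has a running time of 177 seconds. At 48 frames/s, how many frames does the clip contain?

8496 frames

Frames = 177 × 48 = 8496.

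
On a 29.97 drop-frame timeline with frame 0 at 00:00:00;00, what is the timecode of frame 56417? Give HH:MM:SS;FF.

Each 10-minute DF block holds 10 × 60 × 30 − 9 × 2 = 17982 frames. 56417 ÷ 17982 → 3 full blocks, remainder 2471.
Within the partial block the first minute is 1800 frames and each further minute 1798, so 1 further minute boundary passed. Total skipped labels = 18 × 3 + 2 × 1 = 56.
Non-drop label index = 56417 + 56 = 56473; at 30 labels/s that is 00:31:22:13, i.e. DF 00:31:22;13.

00:31:22;13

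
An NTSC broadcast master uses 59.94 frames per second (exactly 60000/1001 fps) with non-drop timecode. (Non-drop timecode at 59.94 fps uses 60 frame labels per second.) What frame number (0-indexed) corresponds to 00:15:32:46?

frame 55966

Total seconds to the label: (0 × 3600 + 15 × 60 + 32) = 932.
Frame index = 932 × 60 + 46 = 55966.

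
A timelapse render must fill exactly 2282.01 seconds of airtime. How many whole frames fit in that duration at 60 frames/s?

Frames = 2282.01 × 60 = 684603/5 ≈ 136920.6000.
Complete frames: 136920.

136920 frames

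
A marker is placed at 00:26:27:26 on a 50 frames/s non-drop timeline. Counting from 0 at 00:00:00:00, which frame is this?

Total seconds to the label: (0 × 3600 + 26 × 60 + 27) = 1587.
Frame index = 1587 × 50 + 26 = 79376.

79376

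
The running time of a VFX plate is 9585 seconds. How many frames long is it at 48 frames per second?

460080 frames

Frames = 9585 × 48 = 460080.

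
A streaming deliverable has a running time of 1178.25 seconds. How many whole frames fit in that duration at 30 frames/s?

35347 frames

Frames = 1178.25 × 30 = 70695/2 ≈ 35347.5000.
Complete frames: 35347.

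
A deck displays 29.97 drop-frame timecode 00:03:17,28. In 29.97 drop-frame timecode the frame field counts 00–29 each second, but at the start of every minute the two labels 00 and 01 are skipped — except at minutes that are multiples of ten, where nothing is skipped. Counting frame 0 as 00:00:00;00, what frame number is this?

5932

As if non-drop at 30 labels/s: (0 × 3600 + 3 × 60 + 17) × 30 + 28 = 5938.
Minute boundaries passed: 3; those not divisible by 10: 3 − 0 = 3; dropped labels = 2 × 3 = 6.
Actual frame index = 5938 − 6 = 5932.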